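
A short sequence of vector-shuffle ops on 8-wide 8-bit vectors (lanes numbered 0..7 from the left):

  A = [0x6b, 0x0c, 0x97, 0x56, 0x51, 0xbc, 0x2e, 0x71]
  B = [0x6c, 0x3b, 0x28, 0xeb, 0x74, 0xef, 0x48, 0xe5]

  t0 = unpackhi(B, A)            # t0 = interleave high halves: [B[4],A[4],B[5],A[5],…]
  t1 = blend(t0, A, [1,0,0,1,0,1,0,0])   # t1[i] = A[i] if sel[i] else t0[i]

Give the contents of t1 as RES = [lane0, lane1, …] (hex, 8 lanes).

RES = [ 0x6b  0x51  0xef  0x56  0x48  0xbc  0xe5  0x71 ]

t0 = [0x74, 0x51, 0xef, 0xbc, 0x48, 0x2e, 0xe5, 0x71]
t1 = [0x6b, 0x51, 0xef, 0x56, 0x48, 0xbc, 0xe5, 0x71]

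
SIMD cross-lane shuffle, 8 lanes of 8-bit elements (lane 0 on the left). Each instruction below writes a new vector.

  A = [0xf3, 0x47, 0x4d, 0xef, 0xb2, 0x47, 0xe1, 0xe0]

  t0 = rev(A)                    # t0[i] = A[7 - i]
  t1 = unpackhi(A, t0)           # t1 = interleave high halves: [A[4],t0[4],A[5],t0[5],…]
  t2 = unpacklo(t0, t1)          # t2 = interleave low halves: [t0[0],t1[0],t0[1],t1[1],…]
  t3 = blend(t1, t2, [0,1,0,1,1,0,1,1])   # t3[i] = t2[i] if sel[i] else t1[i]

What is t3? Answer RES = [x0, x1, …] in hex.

RES = [0xb2, 0xb2, 0x47, 0xef, 0x47, 0x47, 0xb2, 0x4d]

t0 = [0xe0, 0xe1, 0x47, 0xb2, 0xef, 0x4d, 0x47, 0xf3]
t1 = [0xb2, 0xef, 0x47, 0x4d, 0xe1, 0x47, 0xe0, 0xf3]
t2 = [0xe0, 0xb2, 0xe1, 0xef, 0x47, 0x47, 0xb2, 0x4d]
t3 = [0xb2, 0xb2, 0x47, 0xef, 0x47, 0x47, 0xb2, 0x4d]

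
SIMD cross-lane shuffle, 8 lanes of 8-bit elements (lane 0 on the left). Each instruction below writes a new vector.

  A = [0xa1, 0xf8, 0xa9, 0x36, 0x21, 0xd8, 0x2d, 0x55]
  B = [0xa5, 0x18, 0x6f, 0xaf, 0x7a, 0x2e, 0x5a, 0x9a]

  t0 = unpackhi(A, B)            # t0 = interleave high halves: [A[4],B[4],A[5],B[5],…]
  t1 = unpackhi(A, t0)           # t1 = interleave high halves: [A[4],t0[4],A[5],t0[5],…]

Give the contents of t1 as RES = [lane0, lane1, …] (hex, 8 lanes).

RES = [0x21, 0x2d, 0xd8, 0x5a, 0x2d, 0x55, 0x55, 0x9a]

  t0: 21 7a d8 2e 2d 5a 55 9a
  t1: 21 2d d8 5a 2d 55 55 9a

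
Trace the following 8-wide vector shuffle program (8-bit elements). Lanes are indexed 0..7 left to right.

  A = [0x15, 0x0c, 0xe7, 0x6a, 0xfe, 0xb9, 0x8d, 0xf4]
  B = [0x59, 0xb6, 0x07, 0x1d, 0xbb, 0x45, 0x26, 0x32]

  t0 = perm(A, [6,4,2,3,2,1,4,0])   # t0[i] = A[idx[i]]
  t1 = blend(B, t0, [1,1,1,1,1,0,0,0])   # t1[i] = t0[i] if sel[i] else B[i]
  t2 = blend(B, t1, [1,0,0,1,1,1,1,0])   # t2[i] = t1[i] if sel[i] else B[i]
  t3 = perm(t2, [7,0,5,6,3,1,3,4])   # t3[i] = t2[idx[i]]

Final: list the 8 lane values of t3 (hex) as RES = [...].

  t0: 8d fe e7 6a e7 0c fe 15
  t1: 8d fe e7 6a e7 45 26 32
  t2: 8d b6 07 6a e7 45 26 32
  t3: 32 8d 45 26 6a b6 6a e7

RES = [0x32, 0x8d, 0x45, 0x26, 0x6a, 0xb6, 0x6a, 0xe7]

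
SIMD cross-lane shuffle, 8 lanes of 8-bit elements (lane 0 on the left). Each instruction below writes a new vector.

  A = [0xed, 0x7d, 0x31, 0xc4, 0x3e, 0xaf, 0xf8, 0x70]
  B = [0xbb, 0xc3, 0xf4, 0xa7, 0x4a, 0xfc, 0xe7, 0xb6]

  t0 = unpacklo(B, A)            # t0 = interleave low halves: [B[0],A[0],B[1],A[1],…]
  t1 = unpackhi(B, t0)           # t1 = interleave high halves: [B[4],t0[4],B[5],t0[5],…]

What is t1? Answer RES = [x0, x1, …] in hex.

RES = [0x4a, 0xf4, 0xfc, 0x31, 0xe7, 0xa7, 0xb6, 0xc4]

t0 = [0xbb, 0xed, 0xc3, 0x7d, 0xf4, 0x31, 0xa7, 0xc4]
t1 = [0x4a, 0xf4, 0xfc, 0x31, 0xe7, 0xa7, 0xb6, 0xc4]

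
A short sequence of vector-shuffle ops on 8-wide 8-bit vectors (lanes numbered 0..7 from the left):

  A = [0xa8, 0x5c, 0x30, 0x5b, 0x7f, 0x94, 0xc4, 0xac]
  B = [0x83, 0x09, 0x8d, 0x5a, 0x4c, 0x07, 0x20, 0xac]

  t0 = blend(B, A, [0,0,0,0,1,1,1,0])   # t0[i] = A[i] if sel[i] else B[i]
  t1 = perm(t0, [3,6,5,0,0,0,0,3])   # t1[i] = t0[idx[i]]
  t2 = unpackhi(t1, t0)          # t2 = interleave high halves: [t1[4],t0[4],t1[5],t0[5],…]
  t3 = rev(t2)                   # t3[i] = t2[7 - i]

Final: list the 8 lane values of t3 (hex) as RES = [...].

t0 = [0x83, 0x09, 0x8d, 0x5a, 0x7f, 0x94, 0xc4, 0xac]
t1 = [0x5a, 0xc4, 0x94, 0x83, 0x83, 0x83, 0x83, 0x5a]
t2 = [0x83, 0x7f, 0x83, 0x94, 0x83, 0xc4, 0x5a, 0xac]
t3 = [0xac, 0x5a, 0xc4, 0x83, 0x94, 0x83, 0x7f, 0x83]

RES = [ 0xac  0x5a  0xc4  0x83  0x94  0x83  0x7f  0x83 ]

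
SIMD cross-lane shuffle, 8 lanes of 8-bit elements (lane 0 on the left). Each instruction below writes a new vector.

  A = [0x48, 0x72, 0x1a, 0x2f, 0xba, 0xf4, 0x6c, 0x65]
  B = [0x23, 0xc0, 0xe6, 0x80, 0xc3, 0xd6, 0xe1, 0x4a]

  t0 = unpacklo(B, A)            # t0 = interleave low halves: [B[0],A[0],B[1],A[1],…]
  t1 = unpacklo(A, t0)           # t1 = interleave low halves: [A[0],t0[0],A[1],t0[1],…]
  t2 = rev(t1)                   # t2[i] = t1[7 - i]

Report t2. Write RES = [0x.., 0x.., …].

  t0: 23 48 c0 72 e6 1a 80 2f
  t1: 48 23 72 48 1a c0 2f 72
  t2: 72 2f c0 1a 48 72 23 48

RES = [0x72, 0x2f, 0xc0, 0x1a, 0x48, 0x72, 0x23, 0x48]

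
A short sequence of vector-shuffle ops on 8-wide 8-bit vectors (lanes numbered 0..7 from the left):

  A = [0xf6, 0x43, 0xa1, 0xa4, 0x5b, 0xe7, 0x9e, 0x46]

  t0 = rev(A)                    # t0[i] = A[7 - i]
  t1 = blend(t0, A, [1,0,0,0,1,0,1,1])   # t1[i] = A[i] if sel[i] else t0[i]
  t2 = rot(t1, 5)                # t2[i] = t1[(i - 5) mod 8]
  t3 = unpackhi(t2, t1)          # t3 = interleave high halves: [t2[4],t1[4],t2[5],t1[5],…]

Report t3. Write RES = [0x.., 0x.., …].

RES = [0x46, 0x5b, 0xf6, 0xa1, 0x9e, 0x9e, 0xe7, 0x46]

  t0: 46 9e e7 5b a4 a1 43 f6
  t1: f6 9e e7 5b 5b a1 9e 46
  t2: 5b 5b a1 9e 46 f6 9e e7
  t3: 46 5b f6 a1 9e 9e e7 46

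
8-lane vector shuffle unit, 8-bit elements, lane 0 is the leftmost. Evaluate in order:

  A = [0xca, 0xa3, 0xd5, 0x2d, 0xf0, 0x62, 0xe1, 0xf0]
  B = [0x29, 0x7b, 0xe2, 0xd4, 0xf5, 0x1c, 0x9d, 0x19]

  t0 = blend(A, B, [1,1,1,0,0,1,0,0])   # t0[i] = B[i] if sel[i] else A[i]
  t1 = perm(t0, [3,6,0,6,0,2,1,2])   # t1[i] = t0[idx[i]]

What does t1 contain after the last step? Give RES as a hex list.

RES = [0x2d, 0xe1, 0x29, 0xe1, 0x29, 0xe2, 0x7b, 0xe2]

→ t0 |29|7b|e2|2d|f0|1c|e1|f0|
→ t1 |2d|e1|29|e1|29|e2|7b|e2|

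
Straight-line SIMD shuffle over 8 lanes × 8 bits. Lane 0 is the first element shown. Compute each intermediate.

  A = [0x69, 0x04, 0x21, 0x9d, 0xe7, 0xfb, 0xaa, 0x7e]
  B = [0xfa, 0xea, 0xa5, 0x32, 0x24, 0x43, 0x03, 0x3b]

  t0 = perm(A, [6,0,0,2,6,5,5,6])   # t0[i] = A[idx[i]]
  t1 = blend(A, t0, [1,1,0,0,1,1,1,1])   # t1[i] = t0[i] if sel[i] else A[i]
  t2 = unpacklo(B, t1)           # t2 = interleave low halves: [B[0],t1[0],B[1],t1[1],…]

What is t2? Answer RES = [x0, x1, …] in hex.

→ t0 |aa|69|69|21|aa|fb|fb|aa|
→ t1 |aa|69|21|9d|aa|fb|fb|aa|
→ t2 |fa|aa|ea|69|a5|21|32|9d|

RES = [ 0xfa  0xaa  0xea  0x69  0xa5  0x21  0x32  0x9d ]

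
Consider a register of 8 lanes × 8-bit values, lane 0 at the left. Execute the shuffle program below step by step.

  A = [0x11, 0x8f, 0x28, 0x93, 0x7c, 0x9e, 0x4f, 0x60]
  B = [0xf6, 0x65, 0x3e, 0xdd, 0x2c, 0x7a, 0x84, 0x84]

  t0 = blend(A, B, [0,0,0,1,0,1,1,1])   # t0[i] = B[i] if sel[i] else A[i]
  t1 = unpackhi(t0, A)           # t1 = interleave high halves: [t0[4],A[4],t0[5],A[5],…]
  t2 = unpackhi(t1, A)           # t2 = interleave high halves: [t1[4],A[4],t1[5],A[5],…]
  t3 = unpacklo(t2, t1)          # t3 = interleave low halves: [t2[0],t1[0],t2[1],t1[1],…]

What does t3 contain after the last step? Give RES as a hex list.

RES = [0x84, 0x7c, 0x7c, 0x7c, 0x4f, 0x7a, 0x9e, 0x9e]

→ t0 |11|8f|28|dd|7c|7a|84|84|
→ t1 |7c|7c|7a|9e|84|4f|84|60|
→ t2 |84|7c|4f|9e|84|4f|60|60|
→ t3 |84|7c|7c|7c|4f|7a|9e|9e|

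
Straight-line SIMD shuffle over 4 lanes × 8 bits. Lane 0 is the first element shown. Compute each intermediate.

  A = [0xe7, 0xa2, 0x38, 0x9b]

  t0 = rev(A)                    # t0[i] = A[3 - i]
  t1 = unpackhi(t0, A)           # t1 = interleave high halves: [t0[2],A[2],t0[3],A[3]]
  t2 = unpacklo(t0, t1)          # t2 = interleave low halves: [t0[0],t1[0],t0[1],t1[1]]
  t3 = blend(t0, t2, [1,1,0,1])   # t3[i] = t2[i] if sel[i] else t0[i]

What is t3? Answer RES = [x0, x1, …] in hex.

RES = [ 0x9b  0xa2  0xa2  0x38 ]

t0 = [0x9b, 0x38, 0xa2, 0xe7]
t1 = [0xa2, 0x38, 0xe7, 0x9b]
t2 = [0x9b, 0xa2, 0x38, 0x38]
t3 = [0x9b, 0xa2, 0xa2, 0x38]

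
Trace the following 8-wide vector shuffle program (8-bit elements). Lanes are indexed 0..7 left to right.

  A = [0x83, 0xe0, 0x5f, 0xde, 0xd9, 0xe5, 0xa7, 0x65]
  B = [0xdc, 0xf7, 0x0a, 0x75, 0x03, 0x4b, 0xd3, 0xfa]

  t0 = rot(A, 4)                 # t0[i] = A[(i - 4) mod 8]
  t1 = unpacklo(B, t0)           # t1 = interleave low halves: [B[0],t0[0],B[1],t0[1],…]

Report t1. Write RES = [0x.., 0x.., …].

RES = [0xdc, 0xd9, 0xf7, 0xe5, 0x0a, 0xa7, 0x75, 0x65]

t0 = [0xd9, 0xe5, 0xa7, 0x65, 0x83, 0xe0, 0x5f, 0xde]
t1 = [0xdc, 0xd9, 0xf7, 0xe5, 0x0a, 0xa7, 0x75, 0x65]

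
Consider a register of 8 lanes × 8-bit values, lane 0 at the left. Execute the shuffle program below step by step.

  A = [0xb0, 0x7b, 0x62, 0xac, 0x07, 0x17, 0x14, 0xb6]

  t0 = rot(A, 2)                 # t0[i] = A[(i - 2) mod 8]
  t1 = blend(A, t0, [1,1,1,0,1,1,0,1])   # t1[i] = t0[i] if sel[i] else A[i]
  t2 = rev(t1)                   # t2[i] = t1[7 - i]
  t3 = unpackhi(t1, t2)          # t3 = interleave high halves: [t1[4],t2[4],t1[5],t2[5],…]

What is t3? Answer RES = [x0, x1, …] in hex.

RES = [0x62, 0xac, 0xac, 0xb0, 0x14, 0xb6, 0x17, 0x14]

t0 = [0x14, 0xb6, 0xb0, 0x7b, 0x62, 0xac, 0x07, 0x17]
t1 = [0x14, 0xb6, 0xb0, 0xac, 0x62, 0xac, 0x14, 0x17]
t2 = [0x17, 0x14, 0xac, 0x62, 0xac, 0xb0, 0xb6, 0x14]
t3 = [0x62, 0xac, 0xac, 0xb0, 0x14, 0xb6, 0x17, 0x14]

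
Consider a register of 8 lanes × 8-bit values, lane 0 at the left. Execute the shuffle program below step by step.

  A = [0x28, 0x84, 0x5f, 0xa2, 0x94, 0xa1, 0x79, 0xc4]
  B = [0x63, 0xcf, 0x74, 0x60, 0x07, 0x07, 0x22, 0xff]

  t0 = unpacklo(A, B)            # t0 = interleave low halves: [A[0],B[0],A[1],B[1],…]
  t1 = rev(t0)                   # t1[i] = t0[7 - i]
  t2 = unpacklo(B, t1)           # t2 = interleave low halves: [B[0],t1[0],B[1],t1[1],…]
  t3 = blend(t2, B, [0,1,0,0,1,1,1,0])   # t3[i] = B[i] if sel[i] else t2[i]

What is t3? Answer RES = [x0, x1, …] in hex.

t0 = [0x28, 0x63, 0x84, 0xcf, 0x5f, 0x74, 0xa2, 0x60]
t1 = [0x60, 0xa2, 0x74, 0x5f, 0xcf, 0x84, 0x63, 0x28]
t2 = [0x63, 0x60, 0xcf, 0xa2, 0x74, 0x74, 0x60, 0x5f]
t3 = [0x63, 0xcf, 0xcf, 0xa2, 0x07, 0x07, 0x22, 0x5f]

RES = [ 0x63  0xcf  0xcf  0xa2  0x07  0x07  0x22  0x5f ]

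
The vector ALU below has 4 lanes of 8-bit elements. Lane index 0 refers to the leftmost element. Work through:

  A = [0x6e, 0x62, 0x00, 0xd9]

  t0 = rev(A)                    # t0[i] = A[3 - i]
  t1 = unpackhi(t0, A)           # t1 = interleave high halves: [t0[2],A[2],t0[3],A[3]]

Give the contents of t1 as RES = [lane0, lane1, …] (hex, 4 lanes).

RES = [ 0x62  0x00  0x6e  0xd9 ]

  t0: d9 00 62 6e
  t1: 62 00 6e d9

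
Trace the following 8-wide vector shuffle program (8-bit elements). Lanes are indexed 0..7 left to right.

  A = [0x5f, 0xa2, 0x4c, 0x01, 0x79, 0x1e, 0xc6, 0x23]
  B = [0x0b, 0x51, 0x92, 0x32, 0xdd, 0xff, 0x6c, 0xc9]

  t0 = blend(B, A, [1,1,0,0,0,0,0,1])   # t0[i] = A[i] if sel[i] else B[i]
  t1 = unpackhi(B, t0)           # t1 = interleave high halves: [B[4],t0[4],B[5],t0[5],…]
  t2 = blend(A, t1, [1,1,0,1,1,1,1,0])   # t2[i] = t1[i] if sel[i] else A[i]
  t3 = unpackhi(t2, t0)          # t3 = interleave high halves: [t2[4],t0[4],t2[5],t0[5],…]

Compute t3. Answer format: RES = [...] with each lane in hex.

RES = [ 0x6c  0xdd  0x6c  0xff  0xc9  0x6c  0x23  0x23 ]

t0 = [0x5f, 0xa2, 0x92, 0x32, 0xdd, 0xff, 0x6c, 0x23]
t1 = [0xdd, 0xdd, 0xff, 0xff, 0x6c, 0x6c, 0xc9, 0x23]
t2 = [0xdd, 0xdd, 0x4c, 0xff, 0x6c, 0x6c, 0xc9, 0x23]
t3 = [0x6c, 0xdd, 0x6c, 0xff, 0xc9, 0x6c, 0x23, 0x23]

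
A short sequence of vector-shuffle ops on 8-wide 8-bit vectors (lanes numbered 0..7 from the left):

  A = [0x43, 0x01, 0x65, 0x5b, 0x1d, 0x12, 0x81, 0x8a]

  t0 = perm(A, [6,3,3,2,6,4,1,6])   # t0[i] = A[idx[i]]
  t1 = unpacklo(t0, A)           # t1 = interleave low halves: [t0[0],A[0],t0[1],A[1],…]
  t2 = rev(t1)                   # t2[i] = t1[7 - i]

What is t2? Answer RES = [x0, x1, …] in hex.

RES = [ 0x5b  0x65  0x65  0x5b  0x01  0x5b  0x43  0x81 ]

  t0: 81 5b 5b 65 81 1d 01 81
  t1: 81 43 5b 01 5b 65 65 5b
  t2: 5b 65 65 5b 01 5b 43 81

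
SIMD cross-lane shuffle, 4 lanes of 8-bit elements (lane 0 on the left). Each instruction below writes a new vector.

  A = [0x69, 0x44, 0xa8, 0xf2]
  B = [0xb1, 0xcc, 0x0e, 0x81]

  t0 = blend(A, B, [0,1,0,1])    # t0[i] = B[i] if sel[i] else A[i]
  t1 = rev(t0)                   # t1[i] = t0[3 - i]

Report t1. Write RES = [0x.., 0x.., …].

t0 = [0x69, 0xcc, 0xa8, 0x81]
t1 = [0x81, 0xa8, 0xcc, 0x69]

RES = [0x81, 0xa8, 0xcc, 0x69]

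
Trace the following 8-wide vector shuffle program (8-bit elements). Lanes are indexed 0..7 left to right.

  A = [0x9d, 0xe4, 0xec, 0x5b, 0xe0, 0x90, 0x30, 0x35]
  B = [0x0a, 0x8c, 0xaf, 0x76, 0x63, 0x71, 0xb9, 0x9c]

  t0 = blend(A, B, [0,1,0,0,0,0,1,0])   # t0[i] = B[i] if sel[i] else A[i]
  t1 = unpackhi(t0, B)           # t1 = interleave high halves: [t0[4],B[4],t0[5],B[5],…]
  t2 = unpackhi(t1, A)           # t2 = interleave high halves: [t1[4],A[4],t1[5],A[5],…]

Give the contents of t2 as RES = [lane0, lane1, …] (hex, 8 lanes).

  t0: 9d 8c ec 5b e0 90 b9 35
  t1: e0 63 90 71 b9 b9 35 9c
  t2: b9 e0 b9 90 35 30 9c 35

RES = [0xb9, 0xe0, 0xb9, 0x90, 0x35, 0x30, 0x9c, 0x35]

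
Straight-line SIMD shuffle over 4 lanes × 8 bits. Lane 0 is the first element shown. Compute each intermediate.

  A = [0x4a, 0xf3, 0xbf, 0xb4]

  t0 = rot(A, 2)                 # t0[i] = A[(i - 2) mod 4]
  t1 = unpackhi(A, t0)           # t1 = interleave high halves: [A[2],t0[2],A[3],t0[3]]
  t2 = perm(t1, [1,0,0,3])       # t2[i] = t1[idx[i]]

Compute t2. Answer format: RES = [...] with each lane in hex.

RES = [ 0x4a  0xbf  0xbf  0xf3 ]

t0 = [0xbf, 0xb4, 0x4a, 0xf3]
t1 = [0xbf, 0x4a, 0xb4, 0xf3]
t2 = [0x4a, 0xbf, 0xbf, 0xf3]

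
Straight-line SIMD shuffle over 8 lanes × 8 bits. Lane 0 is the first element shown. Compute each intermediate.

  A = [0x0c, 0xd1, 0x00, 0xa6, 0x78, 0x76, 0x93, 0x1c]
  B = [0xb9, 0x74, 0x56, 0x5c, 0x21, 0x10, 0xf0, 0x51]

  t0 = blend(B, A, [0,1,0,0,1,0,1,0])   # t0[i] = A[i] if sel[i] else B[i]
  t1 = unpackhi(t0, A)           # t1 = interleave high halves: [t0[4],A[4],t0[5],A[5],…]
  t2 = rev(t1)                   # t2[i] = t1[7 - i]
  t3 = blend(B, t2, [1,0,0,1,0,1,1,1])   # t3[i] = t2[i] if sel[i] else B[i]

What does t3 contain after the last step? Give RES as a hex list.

t0 = [0xb9, 0xd1, 0x56, 0x5c, 0x78, 0x10, 0x93, 0x51]
t1 = [0x78, 0x78, 0x10, 0x76, 0x93, 0x93, 0x51, 0x1c]
t2 = [0x1c, 0x51, 0x93, 0x93, 0x76, 0x10, 0x78, 0x78]
t3 = [0x1c, 0x74, 0x56, 0x93, 0x21, 0x10, 0x78, 0x78]

RES = [ 0x1c  0x74  0x56  0x93  0x21  0x10  0x78  0x78 ]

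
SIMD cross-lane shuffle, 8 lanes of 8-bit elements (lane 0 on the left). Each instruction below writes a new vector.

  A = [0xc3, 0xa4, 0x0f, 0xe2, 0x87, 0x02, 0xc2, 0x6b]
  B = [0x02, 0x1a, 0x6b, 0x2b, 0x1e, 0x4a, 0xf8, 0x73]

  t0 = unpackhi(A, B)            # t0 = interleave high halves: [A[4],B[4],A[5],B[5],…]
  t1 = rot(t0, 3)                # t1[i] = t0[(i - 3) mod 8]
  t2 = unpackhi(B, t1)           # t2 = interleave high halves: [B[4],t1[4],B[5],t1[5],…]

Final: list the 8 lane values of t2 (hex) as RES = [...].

RES = [0x1e, 0x1e, 0x4a, 0x02, 0xf8, 0x4a, 0x73, 0xc2]

t0 = [0x87, 0x1e, 0x02, 0x4a, 0xc2, 0xf8, 0x6b, 0x73]
t1 = [0xf8, 0x6b, 0x73, 0x87, 0x1e, 0x02, 0x4a, 0xc2]
t2 = [0x1e, 0x1e, 0x4a, 0x02, 0xf8, 0x4a, 0x73, 0xc2]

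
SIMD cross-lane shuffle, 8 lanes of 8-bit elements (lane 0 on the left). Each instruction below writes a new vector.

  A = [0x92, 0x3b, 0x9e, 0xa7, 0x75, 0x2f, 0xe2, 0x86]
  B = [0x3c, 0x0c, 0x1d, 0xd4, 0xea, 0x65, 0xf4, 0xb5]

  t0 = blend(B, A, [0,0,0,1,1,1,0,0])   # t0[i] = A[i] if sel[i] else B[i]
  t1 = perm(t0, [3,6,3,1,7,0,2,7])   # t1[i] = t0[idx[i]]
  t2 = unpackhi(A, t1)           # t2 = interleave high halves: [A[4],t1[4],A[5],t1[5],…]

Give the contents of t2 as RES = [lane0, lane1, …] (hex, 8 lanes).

→ t0 |3c|0c|1d|a7|75|2f|f4|b5|
→ t1 |a7|f4|a7|0c|b5|3c|1d|b5|
→ t2 |75|b5|2f|3c|e2|1d|86|b5|

RES = [ 0x75  0xb5  0x2f  0x3c  0xe2  0x1d  0x86  0xb5 ]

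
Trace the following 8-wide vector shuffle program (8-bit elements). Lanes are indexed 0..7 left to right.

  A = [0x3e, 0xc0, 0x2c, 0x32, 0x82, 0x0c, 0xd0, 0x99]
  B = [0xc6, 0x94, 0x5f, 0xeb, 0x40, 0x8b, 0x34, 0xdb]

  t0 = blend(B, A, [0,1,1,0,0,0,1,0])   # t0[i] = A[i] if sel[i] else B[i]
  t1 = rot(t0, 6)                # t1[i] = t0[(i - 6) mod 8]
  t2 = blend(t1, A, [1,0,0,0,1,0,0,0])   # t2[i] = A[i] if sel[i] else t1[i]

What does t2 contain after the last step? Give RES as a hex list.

t0 = [0xc6, 0xc0, 0x2c, 0xeb, 0x40, 0x8b, 0xd0, 0xdb]
t1 = [0x2c, 0xeb, 0x40, 0x8b, 0xd0, 0xdb, 0xc6, 0xc0]
t2 = [0x3e, 0xeb, 0x40, 0x8b, 0x82, 0xdb, 0xc6, 0xc0]

RES = [ 0x3e  0xeb  0x40  0x8b  0x82  0xdb  0xc6  0xc0 ]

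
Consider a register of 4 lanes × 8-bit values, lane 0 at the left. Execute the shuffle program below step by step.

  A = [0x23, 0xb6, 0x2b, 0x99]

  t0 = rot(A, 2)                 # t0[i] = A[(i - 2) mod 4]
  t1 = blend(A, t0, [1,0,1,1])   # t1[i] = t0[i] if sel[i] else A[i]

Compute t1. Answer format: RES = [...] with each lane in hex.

RES = [ 0x2b  0xb6  0x23  0xb6 ]

→ t0 |2b|99|23|b6|
→ t1 |2b|b6|23|b6|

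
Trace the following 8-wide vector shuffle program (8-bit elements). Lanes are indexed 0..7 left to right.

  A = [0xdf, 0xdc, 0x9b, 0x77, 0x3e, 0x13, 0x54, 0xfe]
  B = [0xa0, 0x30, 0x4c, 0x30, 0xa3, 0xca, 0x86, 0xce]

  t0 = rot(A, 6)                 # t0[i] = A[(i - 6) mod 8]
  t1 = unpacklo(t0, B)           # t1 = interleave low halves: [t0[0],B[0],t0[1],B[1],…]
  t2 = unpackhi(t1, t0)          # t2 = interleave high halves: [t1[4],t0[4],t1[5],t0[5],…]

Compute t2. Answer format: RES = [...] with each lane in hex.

t0 = [0x9b, 0x77, 0x3e, 0x13, 0x54, 0xfe, 0xdf, 0xdc]
t1 = [0x9b, 0xa0, 0x77, 0x30, 0x3e, 0x4c, 0x13, 0x30]
t2 = [0x3e, 0x54, 0x4c, 0xfe, 0x13, 0xdf, 0x30, 0xdc]

RES = [ 0x3e  0x54  0x4c  0xfe  0x13  0xdf  0x30  0xdc ]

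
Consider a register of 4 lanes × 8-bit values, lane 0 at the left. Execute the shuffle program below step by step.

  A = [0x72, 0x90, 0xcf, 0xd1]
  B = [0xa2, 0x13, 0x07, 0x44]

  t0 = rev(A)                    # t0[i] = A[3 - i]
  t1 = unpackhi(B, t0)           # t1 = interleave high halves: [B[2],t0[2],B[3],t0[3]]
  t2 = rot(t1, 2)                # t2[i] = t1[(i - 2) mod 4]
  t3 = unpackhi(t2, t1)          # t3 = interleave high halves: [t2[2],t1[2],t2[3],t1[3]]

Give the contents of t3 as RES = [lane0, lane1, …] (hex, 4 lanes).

  t0: d1 cf 90 72
  t1: 07 90 44 72
  t2: 44 72 07 90
  t3: 07 44 90 72

RES = [ 0x07  0x44  0x90  0x72 ]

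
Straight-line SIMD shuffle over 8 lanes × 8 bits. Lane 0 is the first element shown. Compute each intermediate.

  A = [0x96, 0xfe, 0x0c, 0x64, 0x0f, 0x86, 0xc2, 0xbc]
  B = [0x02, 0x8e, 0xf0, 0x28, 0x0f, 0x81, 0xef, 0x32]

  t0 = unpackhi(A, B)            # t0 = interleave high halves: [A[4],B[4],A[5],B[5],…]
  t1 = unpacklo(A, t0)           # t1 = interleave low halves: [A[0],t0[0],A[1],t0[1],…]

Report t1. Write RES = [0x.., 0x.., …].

→ t0 |0f|0f|86|81|c2|ef|bc|32|
→ t1 |96|0f|fe|0f|0c|86|64|81|

RES = [ 0x96  0x0f  0xfe  0x0f  0x0c  0x86  0x64  0x81 ]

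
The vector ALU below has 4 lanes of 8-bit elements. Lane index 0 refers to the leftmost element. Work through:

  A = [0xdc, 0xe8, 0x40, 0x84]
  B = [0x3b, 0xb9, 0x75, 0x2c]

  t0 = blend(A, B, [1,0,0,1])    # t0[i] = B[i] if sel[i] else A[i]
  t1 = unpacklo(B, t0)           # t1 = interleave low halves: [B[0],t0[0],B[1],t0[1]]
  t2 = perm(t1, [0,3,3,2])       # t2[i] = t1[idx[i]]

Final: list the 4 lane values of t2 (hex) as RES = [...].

RES = [0x3b, 0xe8, 0xe8, 0xb9]

  t0: 3b e8 40 2c
  t1: 3b 3b b9 e8
  t2: 3b e8 e8 b9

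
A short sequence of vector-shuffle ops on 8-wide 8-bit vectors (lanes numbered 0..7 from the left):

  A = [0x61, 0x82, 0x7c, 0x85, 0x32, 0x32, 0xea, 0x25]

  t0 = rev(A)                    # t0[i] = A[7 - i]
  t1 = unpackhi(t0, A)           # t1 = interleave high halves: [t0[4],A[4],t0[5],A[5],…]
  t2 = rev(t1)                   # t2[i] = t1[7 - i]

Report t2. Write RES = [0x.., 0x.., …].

RES = [0x25, 0x61, 0xea, 0x82, 0x32, 0x7c, 0x32, 0x85]

t0 = [0x25, 0xea, 0x32, 0x32, 0x85, 0x7c, 0x82, 0x61]
t1 = [0x85, 0x32, 0x7c, 0x32, 0x82, 0xea, 0x61, 0x25]
t2 = [0x25, 0x61, 0xea, 0x82, 0x32, 0x7c, 0x32, 0x85]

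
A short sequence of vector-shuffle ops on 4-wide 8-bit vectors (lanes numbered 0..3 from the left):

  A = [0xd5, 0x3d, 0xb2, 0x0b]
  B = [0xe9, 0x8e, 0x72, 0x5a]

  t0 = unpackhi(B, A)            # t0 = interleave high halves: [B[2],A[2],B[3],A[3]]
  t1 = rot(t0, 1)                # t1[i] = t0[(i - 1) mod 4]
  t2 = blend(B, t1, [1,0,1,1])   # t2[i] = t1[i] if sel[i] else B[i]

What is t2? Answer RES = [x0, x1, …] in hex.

  t0: 72 b2 5a 0b
  t1: 0b 72 b2 5a
  t2: 0b 8e b2 5a

RES = [ 0x0b  0x8e  0xb2  0x5a ]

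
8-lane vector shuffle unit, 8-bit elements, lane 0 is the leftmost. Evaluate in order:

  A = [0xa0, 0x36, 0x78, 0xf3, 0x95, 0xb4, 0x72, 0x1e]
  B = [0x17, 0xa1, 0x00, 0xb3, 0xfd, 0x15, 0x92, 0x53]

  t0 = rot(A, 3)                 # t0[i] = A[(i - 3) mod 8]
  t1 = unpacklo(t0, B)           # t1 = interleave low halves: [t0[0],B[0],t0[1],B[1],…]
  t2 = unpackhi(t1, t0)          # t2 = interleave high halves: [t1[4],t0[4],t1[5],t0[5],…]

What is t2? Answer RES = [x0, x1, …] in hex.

  t0: b4 72 1e a0 36 78 f3 95
  t1: b4 17 72 a1 1e 00 a0 b3
  t2: 1e 36 00 78 a0 f3 b3 95

RES = [ 0x1e  0x36  0x00  0x78  0xa0  0xf3  0xb3  0x95 ]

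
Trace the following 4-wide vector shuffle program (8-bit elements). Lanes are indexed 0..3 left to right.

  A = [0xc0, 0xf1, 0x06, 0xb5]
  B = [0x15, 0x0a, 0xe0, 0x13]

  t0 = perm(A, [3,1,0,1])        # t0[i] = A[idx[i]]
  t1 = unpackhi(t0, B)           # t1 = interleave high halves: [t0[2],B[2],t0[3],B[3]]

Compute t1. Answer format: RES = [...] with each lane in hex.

RES = [ 0xc0  0xe0  0xf1  0x13 ]

  t0: b5 f1 c0 f1
  t1: c0 e0 f1 13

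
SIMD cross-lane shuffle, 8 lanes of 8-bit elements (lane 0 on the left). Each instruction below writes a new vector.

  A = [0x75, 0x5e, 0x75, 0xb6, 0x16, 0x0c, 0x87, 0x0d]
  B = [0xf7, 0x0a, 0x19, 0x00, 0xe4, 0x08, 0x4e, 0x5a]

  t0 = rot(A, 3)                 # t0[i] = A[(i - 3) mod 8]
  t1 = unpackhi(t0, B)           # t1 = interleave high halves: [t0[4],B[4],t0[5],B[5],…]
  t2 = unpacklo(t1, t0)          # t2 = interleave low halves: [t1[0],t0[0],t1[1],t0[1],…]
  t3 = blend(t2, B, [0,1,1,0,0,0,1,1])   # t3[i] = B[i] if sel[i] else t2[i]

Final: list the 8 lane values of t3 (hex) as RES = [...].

RES = [0x5e, 0x0a, 0x19, 0x87, 0x75, 0x0d, 0x4e, 0x5a]

  t0: 0c 87 0d 75 5e 75 b6 16
  t1: 5e e4 75 08 b6 4e 16 5a
  t2: 5e 0c e4 87 75 0d 08 75
  t3: 5e 0a 19 87 75 0d 4e 5a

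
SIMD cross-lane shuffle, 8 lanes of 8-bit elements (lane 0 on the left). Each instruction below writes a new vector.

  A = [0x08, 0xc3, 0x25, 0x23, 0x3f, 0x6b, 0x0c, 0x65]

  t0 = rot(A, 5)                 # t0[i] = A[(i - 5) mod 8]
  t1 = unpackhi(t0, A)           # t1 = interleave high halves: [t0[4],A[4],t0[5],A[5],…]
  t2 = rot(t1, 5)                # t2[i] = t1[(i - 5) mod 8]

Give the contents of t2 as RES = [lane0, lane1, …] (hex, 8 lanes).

t0 = [0x23, 0x3f, 0x6b, 0x0c, 0x65, 0x08, 0xc3, 0x25]
t1 = [0x65, 0x3f, 0x08, 0x6b, 0xc3, 0x0c, 0x25, 0x65]
t2 = [0x6b, 0xc3, 0x0c, 0x25, 0x65, 0x65, 0x3f, 0x08]

RES = [0x6b, 0xc3, 0x0c, 0x25, 0x65, 0x65, 0x3f, 0x08]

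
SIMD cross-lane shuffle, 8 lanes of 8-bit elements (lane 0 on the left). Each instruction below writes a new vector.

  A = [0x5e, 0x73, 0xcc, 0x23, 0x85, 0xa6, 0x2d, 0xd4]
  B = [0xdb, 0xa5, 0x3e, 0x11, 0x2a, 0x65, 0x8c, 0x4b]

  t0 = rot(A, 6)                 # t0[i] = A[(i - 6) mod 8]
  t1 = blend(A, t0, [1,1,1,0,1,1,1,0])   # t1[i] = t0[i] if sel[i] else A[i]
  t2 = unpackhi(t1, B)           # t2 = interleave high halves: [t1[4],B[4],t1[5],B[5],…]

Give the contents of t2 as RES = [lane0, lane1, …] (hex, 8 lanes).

t0 = [0xcc, 0x23, 0x85, 0xa6, 0x2d, 0xd4, 0x5e, 0x73]
t1 = [0xcc, 0x23, 0x85, 0x23, 0x2d, 0xd4, 0x5e, 0xd4]
t2 = [0x2d, 0x2a, 0xd4, 0x65, 0x5e, 0x8c, 0xd4, 0x4b]

RES = [0x2d, 0x2a, 0xd4, 0x65, 0x5e, 0x8c, 0xd4, 0x4b]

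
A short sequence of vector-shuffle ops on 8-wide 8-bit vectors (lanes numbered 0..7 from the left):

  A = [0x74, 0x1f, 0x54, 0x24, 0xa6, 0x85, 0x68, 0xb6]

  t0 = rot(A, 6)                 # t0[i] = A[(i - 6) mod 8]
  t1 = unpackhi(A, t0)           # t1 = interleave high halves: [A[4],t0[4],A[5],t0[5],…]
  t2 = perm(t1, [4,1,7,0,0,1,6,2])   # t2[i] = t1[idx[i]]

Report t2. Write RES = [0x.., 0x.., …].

RES = [0x68, 0x68, 0x1f, 0xa6, 0xa6, 0x68, 0xb6, 0x85]

t0 = [0x54, 0x24, 0xa6, 0x85, 0x68, 0xb6, 0x74, 0x1f]
t1 = [0xa6, 0x68, 0x85, 0xb6, 0x68, 0x74, 0xb6, 0x1f]
t2 = [0x68, 0x68, 0x1f, 0xa6, 0xa6, 0x68, 0xb6, 0x85]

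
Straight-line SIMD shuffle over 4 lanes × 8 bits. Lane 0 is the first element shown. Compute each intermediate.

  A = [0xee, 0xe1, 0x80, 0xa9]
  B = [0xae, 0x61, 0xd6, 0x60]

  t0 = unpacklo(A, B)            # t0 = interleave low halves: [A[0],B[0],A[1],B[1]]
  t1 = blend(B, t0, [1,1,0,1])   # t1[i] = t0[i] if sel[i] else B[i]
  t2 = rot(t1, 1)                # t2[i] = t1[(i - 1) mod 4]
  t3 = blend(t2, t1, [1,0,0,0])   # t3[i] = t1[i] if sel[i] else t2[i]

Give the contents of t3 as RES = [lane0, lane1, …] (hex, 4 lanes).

RES = [ 0xee  0xee  0xae  0xd6 ]

t0 = [0xee, 0xae, 0xe1, 0x61]
t1 = [0xee, 0xae, 0xd6, 0x61]
t2 = [0x61, 0xee, 0xae, 0xd6]
t3 = [0xee, 0xee, 0xae, 0xd6]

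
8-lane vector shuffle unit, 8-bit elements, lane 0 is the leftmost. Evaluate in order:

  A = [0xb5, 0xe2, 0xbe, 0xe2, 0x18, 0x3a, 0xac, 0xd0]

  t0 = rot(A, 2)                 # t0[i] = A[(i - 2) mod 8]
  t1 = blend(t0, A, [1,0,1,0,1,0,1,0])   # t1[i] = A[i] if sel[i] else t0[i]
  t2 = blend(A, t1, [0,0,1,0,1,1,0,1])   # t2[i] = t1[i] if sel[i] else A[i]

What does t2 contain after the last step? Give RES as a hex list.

→ t0 |ac|d0|b5|e2|be|e2|18|3a|
→ t1 |b5|d0|be|e2|18|e2|ac|3a|
→ t2 |b5|e2|be|e2|18|e2|ac|3a|

RES = [0xb5, 0xe2, 0xbe, 0xe2, 0x18, 0xe2, 0xac, 0x3a]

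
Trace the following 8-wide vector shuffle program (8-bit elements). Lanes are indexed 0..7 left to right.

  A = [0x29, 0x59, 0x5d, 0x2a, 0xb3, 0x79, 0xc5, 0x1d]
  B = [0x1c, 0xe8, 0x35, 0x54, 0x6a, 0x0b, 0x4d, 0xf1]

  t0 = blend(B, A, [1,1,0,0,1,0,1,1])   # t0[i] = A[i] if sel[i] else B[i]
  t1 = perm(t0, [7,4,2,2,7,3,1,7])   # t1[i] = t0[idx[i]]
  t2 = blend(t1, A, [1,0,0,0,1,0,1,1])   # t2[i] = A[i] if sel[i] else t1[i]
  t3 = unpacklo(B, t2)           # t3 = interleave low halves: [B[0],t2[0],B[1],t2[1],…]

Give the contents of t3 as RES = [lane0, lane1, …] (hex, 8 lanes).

→ t0 |29|59|35|54|b3|0b|c5|1d|
→ t1 |1d|b3|35|35|1d|54|59|1d|
→ t2 |29|b3|35|35|b3|54|c5|1d|
→ t3 |1c|29|e8|b3|35|35|54|35|

RES = [0x1c, 0x29, 0xe8, 0xb3, 0x35, 0x35, 0x54, 0x35]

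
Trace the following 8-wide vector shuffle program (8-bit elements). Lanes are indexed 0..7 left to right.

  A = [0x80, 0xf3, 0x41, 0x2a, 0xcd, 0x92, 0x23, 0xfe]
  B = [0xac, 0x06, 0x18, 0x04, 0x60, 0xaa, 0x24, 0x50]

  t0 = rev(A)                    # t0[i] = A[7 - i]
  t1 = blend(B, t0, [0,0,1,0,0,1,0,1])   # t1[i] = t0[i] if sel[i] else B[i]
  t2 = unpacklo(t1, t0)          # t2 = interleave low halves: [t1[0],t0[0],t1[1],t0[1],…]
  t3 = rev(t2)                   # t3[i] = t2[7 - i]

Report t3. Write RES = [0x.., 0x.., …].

RES = [0xcd, 0x04, 0x92, 0x92, 0x23, 0x06, 0xfe, 0xac]

t0 = [0xfe, 0x23, 0x92, 0xcd, 0x2a, 0x41, 0xf3, 0x80]
t1 = [0xac, 0x06, 0x92, 0x04, 0x60, 0x41, 0x24, 0x80]
t2 = [0xac, 0xfe, 0x06, 0x23, 0x92, 0x92, 0x04, 0xcd]
t3 = [0xcd, 0x04, 0x92, 0x92, 0x23, 0x06, 0xfe, 0xac]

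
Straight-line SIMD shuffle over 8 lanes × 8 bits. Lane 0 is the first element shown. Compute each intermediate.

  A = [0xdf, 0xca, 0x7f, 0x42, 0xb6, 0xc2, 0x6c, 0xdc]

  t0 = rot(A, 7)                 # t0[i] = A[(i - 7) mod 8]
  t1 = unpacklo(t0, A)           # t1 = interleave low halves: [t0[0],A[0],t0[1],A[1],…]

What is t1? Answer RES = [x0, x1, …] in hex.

  t0: ca 7f 42 b6 c2 6c dc df
  t1: ca df 7f ca 42 7f b6 42

RES = [ 0xca  0xdf  0x7f  0xca  0x42  0x7f  0xb6  0x42 ]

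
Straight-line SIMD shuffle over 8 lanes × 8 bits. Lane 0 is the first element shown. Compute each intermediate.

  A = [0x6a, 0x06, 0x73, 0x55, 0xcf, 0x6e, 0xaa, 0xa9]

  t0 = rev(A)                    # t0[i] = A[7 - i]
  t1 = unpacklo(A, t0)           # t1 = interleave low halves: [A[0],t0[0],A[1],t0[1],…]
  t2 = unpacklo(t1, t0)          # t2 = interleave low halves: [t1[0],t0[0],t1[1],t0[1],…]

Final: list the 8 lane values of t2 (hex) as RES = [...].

t0 = [0xa9, 0xaa, 0x6e, 0xcf, 0x55, 0x73, 0x06, 0x6a]
t1 = [0x6a, 0xa9, 0x06, 0xaa, 0x73, 0x6e, 0x55, 0xcf]
t2 = [0x6a, 0xa9, 0xa9, 0xaa, 0x06, 0x6e, 0xaa, 0xcf]

RES = [ 0x6a  0xa9  0xa9  0xaa  0x06  0x6e  0xaa  0xcf ]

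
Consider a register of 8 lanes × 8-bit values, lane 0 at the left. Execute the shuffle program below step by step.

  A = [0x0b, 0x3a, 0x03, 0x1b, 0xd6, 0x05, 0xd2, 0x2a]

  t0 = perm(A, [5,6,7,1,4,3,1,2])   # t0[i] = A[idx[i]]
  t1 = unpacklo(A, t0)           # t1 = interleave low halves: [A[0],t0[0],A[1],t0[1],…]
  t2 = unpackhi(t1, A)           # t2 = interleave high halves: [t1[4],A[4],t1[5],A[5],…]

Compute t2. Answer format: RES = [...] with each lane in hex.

RES = [0x03, 0xd6, 0x2a, 0x05, 0x1b, 0xd2, 0x3a, 0x2a]

→ t0 |05|d2|2a|3a|d6|1b|3a|03|
→ t1 |0b|05|3a|d2|03|2a|1b|3a|
→ t2 |03|d6|2a|05|1b|d2|3a|2a|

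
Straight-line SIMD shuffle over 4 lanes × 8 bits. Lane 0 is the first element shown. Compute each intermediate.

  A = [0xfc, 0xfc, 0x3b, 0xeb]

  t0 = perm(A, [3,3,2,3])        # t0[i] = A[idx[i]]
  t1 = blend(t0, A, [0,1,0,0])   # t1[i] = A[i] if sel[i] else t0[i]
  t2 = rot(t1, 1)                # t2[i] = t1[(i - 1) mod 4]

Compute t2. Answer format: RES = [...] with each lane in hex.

t0 = [0xeb, 0xeb, 0x3b, 0xeb]
t1 = [0xeb, 0xfc, 0x3b, 0xeb]
t2 = [0xeb, 0xeb, 0xfc, 0x3b]

RES = [ 0xeb  0xeb  0xfc  0x3b ]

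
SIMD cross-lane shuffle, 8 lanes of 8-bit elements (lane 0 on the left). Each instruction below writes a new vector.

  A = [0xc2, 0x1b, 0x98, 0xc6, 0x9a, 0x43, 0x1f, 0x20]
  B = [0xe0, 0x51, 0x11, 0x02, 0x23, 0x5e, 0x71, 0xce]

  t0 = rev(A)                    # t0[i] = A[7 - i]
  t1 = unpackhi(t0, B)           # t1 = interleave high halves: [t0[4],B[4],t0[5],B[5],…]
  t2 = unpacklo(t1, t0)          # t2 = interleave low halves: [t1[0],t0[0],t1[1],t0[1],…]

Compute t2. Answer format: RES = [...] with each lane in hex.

→ t0 |20|1f|43|9a|c6|98|1b|c2|
→ t1 |c6|23|98|5e|1b|71|c2|ce|
→ t2 |c6|20|23|1f|98|43|5e|9a|

RES = [ 0xc6  0x20  0x23  0x1f  0x98  0x43  0x5e  0x9a ]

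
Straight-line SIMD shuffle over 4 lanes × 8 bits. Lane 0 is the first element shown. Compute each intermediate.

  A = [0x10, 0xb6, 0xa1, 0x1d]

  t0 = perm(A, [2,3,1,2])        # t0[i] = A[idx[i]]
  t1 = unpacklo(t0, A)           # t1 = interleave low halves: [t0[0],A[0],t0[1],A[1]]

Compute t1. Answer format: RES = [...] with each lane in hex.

→ t0 |a1|1d|b6|a1|
→ t1 |a1|10|1d|b6|

RES = [ 0xa1  0x10  0x1d  0xb6 ]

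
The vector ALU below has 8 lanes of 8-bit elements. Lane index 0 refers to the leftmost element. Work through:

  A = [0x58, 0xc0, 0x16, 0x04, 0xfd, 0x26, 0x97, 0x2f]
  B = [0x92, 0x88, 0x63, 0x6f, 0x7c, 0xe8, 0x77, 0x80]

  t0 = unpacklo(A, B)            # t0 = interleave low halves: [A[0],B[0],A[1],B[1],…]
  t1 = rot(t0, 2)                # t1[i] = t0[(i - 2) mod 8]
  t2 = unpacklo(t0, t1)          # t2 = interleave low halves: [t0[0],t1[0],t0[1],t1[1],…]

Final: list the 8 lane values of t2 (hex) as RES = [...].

→ t0 |58|92|c0|88|16|63|04|6f|
→ t1 |04|6f|58|92|c0|88|16|63|
→ t2 |58|04|92|6f|c0|58|88|92|

RES = [0x58, 0x04, 0x92, 0x6f, 0xc0, 0x58, 0x88, 0x92]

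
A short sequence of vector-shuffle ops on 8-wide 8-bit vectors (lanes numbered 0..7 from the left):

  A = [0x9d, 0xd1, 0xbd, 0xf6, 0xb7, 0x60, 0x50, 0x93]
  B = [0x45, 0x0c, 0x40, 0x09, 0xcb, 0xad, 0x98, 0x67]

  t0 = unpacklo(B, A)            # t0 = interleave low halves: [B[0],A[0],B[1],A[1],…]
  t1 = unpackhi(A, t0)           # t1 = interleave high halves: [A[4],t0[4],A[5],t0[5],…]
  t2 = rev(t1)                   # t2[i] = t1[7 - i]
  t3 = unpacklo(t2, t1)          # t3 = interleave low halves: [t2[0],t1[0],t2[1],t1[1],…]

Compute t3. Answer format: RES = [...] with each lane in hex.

t0 = [0x45, 0x9d, 0x0c, 0xd1, 0x40, 0xbd, 0x09, 0xf6]
t1 = [0xb7, 0x40, 0x60, 0xbd, 0x50, 0x09, 0x93, 0xf6]
t2 = [0xf6, 0x93, 0x09, 0x50, 0xbd, 0x60, 0x40, 0xb7]
t3 = [0xf6, 0xb7, 0x93, 0x40, 0x09, 0x60, 0x50, 0xbd]

RES = [ 0xf6  0xb7  0x93  0x40  0x09  0x60  0x50  0xbd ]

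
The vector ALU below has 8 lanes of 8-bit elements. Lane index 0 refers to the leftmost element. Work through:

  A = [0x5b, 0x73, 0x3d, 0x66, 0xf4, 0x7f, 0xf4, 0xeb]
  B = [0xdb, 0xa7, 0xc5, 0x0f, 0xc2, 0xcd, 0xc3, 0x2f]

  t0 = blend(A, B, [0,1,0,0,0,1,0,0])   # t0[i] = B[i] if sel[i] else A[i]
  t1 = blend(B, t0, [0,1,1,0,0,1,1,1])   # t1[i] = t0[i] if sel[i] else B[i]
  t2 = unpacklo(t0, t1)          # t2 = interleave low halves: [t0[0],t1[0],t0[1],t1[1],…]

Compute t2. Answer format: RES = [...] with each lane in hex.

  t0: 5b a7 3d 66 f4 cd f4 eb
  t1: db a7 3d 0f c2 cd f4 eb
  t2: 5b db a7 a7 3d 3d 66 0f

RES = [0x5b, 0xdb, 0xa7, 0xa7, 0x3d, 0x3d, 0x66, 0x0f]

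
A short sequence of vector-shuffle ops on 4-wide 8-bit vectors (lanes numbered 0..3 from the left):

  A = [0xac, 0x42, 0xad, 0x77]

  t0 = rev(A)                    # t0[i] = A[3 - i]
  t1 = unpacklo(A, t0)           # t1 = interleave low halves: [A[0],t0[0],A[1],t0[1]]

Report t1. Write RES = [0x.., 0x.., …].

RES = [ 0xac  0x77  0x42  0xad ]

  t0: 77 ad 42 ac
  t1: ac 77 42 ad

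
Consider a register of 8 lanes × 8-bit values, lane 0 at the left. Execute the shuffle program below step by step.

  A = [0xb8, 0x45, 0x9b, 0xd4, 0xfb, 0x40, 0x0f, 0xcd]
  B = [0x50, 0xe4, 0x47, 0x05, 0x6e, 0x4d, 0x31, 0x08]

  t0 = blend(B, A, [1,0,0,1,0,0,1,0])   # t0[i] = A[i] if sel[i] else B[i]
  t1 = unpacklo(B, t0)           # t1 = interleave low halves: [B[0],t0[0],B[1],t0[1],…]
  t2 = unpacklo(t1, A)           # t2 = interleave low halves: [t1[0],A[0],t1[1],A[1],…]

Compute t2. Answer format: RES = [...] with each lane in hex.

→ t0 |b8|e4|47|d4|6e|4d|0f|08|
→ t1 |50|b8|e4|e4|47|47|05|d4|
→ t2 |50|b8|b8|45|e4|9b|e4|d4|

RES = [0x50, 0xb8, 0xb8, 0x45, 0xe4, 0x9b, 0xe4, 0xd4]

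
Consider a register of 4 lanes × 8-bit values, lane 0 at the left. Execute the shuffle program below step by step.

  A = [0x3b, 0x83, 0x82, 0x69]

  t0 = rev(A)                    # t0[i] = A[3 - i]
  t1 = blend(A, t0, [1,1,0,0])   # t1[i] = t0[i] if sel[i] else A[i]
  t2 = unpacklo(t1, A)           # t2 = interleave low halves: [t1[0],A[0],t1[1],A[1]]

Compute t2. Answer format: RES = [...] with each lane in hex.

RES = [ 0x69  0x3b  0x82  0x83 ]

t0 = [0x69, 0x82, 0x83, 0x3b]
t1 = [0x69, 0x82, 0x82, 0x69]
t2 = [0x69, 0x3b, 0x82, 0x83]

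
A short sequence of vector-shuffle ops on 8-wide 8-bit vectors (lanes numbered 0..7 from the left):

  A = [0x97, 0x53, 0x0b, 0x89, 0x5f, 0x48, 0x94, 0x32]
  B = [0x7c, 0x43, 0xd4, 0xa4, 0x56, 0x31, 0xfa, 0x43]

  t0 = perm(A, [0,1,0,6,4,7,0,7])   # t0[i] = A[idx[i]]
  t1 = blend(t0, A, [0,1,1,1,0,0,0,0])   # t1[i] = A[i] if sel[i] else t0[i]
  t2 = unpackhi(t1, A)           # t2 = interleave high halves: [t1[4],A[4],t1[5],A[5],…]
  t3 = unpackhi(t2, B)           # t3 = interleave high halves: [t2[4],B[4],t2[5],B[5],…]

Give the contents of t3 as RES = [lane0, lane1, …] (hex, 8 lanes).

  t0: 97 53 97 94 5f 32 97 32
  t1: 97 53 0b 89 5f 32 97 32
  t2: 5f 5f 32 48 97 94 32 32
  t3: 97 56 94 31 32 fa 32 43

RES = [0x97, 0x56, 0x94, 0x31, 0x32, 0xfa, 0x32, 0x43]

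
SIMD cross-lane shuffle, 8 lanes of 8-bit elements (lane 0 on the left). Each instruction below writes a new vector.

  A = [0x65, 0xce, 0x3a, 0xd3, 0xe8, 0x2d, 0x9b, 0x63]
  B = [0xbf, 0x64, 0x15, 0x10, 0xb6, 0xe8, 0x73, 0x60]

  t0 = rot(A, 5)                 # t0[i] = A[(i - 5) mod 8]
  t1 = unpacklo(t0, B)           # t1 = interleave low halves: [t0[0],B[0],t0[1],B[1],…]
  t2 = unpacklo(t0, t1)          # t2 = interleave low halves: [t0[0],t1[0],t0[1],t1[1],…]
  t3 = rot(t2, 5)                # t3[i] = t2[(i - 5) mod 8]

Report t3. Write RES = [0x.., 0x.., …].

t0 = [0xd3, 0xe8, 0x2d, 0x9b, 0x63, 0x65, 0xce, 0x3a]
t1 = [0xd3, 0xbf, 0xe8, 0x64, 0x2d, 0x15, 0x9b, 0x10]
t2 = [0xd3, 0xd3, 0xe8, 0xbf, 0x2d, 0xe8, 0x9b, 0x64]
t3 = [0xbf, 0x2d, 0xe8, 0x9b, 0x64, 0xd3, 0xd3, 0xe8]

RES = [ 0xbf  0x2d  0xe8  0x9b  0x64  0xd3  0xd3  0xe8 ]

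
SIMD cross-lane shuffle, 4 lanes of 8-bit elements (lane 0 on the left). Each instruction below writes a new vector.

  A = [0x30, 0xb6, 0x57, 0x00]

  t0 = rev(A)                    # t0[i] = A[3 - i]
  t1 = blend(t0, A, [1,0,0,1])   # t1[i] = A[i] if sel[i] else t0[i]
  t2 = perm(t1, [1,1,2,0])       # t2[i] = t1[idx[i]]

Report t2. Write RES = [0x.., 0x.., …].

  t0: 00 57 b6 30
  t1: 30 57 b6 00
  t2: 57 57 b6 30

RES = [ 0x57  0x57  0xb6  0x30 ]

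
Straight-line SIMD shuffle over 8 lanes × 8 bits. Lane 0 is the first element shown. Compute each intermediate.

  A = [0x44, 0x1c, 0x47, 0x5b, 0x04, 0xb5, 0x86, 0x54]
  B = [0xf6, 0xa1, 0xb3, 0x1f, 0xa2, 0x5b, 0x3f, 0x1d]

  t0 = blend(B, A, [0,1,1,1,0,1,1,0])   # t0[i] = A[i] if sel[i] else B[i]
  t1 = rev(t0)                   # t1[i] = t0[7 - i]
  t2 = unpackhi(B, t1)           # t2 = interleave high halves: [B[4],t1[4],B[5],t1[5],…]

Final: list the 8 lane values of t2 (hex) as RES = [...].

RES = [0xa2, 0x5b, 0x5b, 0x47, 0x3f, 0x1c, 0x1d, 0xf6]

→ t0 |f6|1c|47|5b|a2|b5|86|1d|
→ t1 |1d|86|b5|a2|5b|47|1c|f6|
→ t2 |a2|5b|5b|47|3f|1c|1d|f6|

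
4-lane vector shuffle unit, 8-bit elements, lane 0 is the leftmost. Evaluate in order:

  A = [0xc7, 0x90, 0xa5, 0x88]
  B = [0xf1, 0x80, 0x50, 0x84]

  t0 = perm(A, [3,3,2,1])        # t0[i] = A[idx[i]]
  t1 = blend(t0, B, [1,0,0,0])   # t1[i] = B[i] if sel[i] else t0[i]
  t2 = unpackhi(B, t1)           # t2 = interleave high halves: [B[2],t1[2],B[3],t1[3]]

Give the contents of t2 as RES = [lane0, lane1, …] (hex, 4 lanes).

t0 = [0x88, 0x88, 0xa5, 0x90]
t1 = [0xf1, 0x88, 0xa5, 0x90]
t2 = [0x50, 0xa5, 0x84, 0x90]

RES = [ 0x50  0xa5  0x84  0x90 ]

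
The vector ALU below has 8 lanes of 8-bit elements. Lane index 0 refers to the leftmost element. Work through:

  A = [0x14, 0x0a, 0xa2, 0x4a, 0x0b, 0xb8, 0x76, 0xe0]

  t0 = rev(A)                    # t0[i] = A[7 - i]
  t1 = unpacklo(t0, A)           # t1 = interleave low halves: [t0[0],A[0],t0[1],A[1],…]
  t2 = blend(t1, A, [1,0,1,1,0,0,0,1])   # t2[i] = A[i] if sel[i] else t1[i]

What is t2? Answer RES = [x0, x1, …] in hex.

RES = [ 0x14  0x14  0xa2  0x4a  0xb8  0xa2  0x0b  0xe0 ]

→ t0 |e0|76|b8|0b|4a|a2|0a|14|
→ t1 |e0|14|76|0a|b8|a2|0b|4a|
→ t2 |14|14|a2|4a|b8|a2|0b|e0|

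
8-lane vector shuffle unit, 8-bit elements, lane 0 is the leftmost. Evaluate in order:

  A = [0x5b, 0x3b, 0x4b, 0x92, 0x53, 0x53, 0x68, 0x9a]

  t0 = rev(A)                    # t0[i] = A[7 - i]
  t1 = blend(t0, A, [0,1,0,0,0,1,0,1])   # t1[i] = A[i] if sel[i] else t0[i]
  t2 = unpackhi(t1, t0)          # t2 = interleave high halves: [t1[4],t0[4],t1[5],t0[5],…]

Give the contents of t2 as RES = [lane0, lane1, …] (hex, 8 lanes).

t0 = [0x9a, 0x68, 0x53, 0x53, 0x92, 0x4b, 0x3b, 0x5b]
t1 = [0x9a, 0x3b, 0x53, 0x53, 0x92, 0x53, 0x3b, 0x9a]
t2 = [0x92, 0x92, 0x53, 0x4b, 0x3b, 0x3b, 0x9a, 0x5b]

RES = [0x92, 0x92, 0x53, 0x4b, 0x3b, 0x3b, 0x9a, 0x5b]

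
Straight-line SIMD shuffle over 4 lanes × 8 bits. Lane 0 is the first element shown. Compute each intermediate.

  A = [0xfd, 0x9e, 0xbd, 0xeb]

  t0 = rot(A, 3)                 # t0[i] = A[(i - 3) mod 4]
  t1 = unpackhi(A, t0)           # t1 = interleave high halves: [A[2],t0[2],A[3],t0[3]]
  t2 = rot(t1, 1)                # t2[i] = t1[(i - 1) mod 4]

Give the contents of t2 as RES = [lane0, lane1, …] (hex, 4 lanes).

RES = [ 0xfd  0xbd  0xeb  0xeb ]

  t0: 9e bd eb fd
  t1: bd eb eb fd
  t2: fd bd eb eb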